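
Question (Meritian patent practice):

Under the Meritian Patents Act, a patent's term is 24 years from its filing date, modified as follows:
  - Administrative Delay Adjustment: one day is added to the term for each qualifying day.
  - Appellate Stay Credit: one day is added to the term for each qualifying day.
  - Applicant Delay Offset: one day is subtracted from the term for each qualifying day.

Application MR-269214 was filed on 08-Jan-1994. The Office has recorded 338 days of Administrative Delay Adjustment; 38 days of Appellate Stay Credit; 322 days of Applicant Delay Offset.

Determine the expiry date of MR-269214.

Base term: filing date + 24 years → 8 January 2018.
Administrative Delay Adjustment: +338 days → 12 December 2018.
Appellate Stay Credit: +38 days → 19 January 2019.
Applicant Delay Offset: −322 days → 3 March 2018.

2018-03-03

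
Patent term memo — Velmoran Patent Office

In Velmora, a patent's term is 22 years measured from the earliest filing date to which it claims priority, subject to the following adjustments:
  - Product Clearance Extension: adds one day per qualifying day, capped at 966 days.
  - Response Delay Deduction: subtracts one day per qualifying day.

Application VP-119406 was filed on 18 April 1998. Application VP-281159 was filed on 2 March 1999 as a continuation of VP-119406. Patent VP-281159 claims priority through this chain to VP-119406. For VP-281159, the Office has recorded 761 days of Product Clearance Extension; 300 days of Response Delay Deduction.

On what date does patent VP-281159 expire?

Earliest priority filing: 18 April 1998.
Base term: 18 April 1998 + 22 years → 18 April 2020.
Product Clearance Extension: 761 days (within the 966-day cap) → +761 days → 19 May 2022.
Response Delay Deduction: −300 days → 23 July 2021.

2021-07-23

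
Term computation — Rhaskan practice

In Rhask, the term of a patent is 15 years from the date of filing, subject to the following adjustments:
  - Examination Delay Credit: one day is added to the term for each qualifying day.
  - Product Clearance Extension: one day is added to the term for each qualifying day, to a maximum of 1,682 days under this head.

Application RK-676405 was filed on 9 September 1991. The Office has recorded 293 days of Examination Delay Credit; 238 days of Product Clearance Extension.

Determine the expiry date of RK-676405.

Base term: filing date + 15 years → 9 September 2006.
Examination Delay Credit: +293 days → 29 June 2007.
Product Clearance Extension: 238 days (within the 1682-day cap) → +238 days → 22 February 2008.

2008-02-22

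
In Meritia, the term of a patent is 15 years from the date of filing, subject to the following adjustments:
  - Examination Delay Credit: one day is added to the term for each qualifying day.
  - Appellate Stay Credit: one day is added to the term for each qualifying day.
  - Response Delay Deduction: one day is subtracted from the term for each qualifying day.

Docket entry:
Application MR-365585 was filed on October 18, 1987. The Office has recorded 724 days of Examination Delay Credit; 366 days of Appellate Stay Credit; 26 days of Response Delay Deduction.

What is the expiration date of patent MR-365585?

2005-09-16

Base term: filing date + 15 years → 18 October 2002.
Examination Delay Credit: +724 days → 11 October 2004.
Appellate Stay Credit: +366 days → 12 October 2005.
Response Delay Deduction: −26 days → 16 September 2005.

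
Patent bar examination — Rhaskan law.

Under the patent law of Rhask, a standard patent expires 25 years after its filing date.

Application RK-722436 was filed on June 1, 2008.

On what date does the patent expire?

Filing date + 25 years → 1 June 2033.

June 1, 2033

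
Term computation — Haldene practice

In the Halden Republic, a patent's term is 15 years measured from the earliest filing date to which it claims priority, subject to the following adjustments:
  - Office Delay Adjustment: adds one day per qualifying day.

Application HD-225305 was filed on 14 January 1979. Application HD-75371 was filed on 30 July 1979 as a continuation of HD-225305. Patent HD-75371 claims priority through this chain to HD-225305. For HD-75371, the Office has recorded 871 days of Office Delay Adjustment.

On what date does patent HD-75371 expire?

Earliest priority filing: 14 January 1979.
Base term: 14 January 1979 + 15 years → 14 January 1994.
Office Delay Adjustment: +871 days → 3 June 1996.

1996-06-03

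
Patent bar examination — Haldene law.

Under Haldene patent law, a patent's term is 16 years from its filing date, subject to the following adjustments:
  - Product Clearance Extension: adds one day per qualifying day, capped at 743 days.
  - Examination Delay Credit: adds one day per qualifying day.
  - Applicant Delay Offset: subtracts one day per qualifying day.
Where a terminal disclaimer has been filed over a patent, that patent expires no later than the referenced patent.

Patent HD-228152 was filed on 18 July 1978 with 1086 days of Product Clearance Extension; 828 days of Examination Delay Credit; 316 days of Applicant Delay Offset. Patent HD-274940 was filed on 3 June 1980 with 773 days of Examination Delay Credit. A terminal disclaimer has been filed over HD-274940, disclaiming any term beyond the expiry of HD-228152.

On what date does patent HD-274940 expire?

December 24, 1997

Natural term of HD-274940:
  Base: filing + 16 years → 3 June 1996.
  Examination Delay Credit: +773 days → 16 July 1998.
Expiry of referenced patent HD-228152:
  Base: filing + 16 years → 18 July 1994.
  Product Clearance Extension: 1086 days claimed exceeds the 743-day cap, so +743 days → 30 July 1996.
  Examination Delay Credit: +828 days → 5 November 1998.
  Applicant Delay Offset: −316 days → 24 December 1997.
Terminal disclaimer: HD-274940 expires on the earlier of 16 July 1998 and 24 December 1997.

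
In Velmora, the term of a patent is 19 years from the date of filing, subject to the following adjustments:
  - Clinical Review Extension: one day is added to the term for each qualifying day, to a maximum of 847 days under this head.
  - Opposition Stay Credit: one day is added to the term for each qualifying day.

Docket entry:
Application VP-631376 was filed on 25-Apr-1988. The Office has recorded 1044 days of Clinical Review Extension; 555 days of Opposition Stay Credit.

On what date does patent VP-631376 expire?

Base term: filing date + 19 years → 25 April 2007.
Clinical Review Extension: 1044 days claimed exceeds the 847-day cap, so +847 days → 19 August 2009.
Opposition Stay Credit: +555 days → 25 February 2011.

February 25, 2011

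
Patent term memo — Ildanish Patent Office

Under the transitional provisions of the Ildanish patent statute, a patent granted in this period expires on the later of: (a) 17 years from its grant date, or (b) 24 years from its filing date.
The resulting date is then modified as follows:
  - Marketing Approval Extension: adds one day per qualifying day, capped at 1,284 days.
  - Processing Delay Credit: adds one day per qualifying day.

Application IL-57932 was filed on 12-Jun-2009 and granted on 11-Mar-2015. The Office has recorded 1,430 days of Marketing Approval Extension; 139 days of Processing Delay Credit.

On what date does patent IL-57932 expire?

2037-05-05

(a) grant + 17 years → 11 March 2032.
(b) filing + 24 years → 12 June 2033.
Later of the two: 12 June 2033.
Marketing Approval Extension: 1430 days claimed exceeds the 1284-day cap, so +1284 days → 17 December 2036.
Processing Delay Credit: +139 days → 5 May 2037.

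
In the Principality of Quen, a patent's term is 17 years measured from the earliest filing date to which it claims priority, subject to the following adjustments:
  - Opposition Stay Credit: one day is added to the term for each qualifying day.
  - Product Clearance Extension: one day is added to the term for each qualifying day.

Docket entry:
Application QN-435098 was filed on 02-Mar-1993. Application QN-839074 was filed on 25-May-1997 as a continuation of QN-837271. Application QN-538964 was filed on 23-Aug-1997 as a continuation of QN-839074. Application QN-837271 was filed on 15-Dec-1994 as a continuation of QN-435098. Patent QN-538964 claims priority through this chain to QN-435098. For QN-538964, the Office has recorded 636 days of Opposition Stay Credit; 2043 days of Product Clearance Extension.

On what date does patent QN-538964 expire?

July 2, 2017

Earliest priority filing: 2 March 1993.
Base term: 2 March 1993 + 17 years → 2 March 2010.
Opposition Stay Credit: +636 days → 28 November 2011.
Product Clearance Extension: +2043 days → 2 July 2017.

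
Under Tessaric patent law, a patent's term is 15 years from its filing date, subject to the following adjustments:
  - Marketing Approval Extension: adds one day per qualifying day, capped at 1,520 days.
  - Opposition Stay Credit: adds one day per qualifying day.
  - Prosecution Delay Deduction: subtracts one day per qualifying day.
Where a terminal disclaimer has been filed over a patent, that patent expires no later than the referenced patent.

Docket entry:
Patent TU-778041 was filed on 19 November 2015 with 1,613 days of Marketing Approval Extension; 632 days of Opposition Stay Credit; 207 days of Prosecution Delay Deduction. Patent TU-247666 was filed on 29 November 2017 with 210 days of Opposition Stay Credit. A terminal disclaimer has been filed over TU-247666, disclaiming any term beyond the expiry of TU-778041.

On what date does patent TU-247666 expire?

Natural term of TU-247666:
  Base: filing + 15 years → 29 November 2032.
  Opposition Stay Credit: +210 days → 27 June 2033.
Expiry of referenced patent TU-778041:
  Base: filing + 15 years → 19 November 2030.
  Marketing Approval Extension: 1613 days claimed exceeds the 1520-day cap, so +1520 days → 17 January 2035.
  Opposition Stay Credit: +632 days → 10 October 2036.
  Prosecution Delay Deduction: −207 days → 17 March 2036.
Terminal disclaimer: TU-247666 expires on the earlier of 27 June 2033 and 17 March 2036.

June 27, 2033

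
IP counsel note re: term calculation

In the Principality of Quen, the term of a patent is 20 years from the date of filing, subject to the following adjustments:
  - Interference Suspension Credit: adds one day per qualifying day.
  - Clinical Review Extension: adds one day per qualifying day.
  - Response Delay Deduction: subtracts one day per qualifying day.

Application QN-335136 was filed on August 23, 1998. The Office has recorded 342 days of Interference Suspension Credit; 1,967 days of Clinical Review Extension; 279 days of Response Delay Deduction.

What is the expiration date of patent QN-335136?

Base term: filing date + 20 years → 23 August 2018.
Interference Suspension Credit: +342 days → 31 July 2019.
Clinical Review Extension: +1967 days → 18 December 2024.
Response Delay Deduction: −279 days → 14 March 2024.

March 14, 2024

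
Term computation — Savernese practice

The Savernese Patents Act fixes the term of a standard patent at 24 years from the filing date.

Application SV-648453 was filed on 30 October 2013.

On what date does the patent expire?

Filing date + 24 years → 30 October 2037.

2037-10-30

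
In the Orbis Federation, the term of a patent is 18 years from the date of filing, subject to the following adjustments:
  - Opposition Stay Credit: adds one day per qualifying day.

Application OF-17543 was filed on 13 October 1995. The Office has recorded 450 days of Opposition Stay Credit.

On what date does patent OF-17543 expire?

Base term: filing date + 18 years → 13 October 2013.
Opposition Stay Credit: +450 days → 6 January 2015.

2015-01-06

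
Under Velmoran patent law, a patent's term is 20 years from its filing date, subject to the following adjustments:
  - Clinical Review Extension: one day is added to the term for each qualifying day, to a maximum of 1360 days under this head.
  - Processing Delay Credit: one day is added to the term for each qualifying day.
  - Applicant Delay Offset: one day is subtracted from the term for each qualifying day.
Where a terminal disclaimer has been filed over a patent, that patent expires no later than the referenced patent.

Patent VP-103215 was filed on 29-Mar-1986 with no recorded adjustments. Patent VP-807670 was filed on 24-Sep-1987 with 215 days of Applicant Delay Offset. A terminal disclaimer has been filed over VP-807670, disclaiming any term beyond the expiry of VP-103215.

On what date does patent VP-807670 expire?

2006-03-29

Natural term of VP-807670:
  Base: filing + 20 years → 24 September 2007.
  Applicant Delay Offset: −215 days → 21 February 2007.
Expiry of referenced patent VP-103215:
  Base: filing + 20 years → 29 March 2006.
Terminal disclaimer: VP-807670 expires on the earlier of 21 February 2007 and 29 March 2006.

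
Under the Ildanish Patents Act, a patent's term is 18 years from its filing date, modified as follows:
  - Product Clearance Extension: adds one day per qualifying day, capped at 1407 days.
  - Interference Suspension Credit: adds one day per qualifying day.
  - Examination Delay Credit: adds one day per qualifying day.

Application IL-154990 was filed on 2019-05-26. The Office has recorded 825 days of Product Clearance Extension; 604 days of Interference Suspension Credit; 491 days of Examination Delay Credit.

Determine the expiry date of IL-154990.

2042-08-28

Base term: filing date + 18 years → 26 May 2037.
Product Clearance Extension: 825 days (within the 1407-day cap) → +825 days → 29 August 2039.
Interference Suspension Credit: +604 days → 24 April 2041.
Examination Delay Credit: +491 days → 28 August 2042.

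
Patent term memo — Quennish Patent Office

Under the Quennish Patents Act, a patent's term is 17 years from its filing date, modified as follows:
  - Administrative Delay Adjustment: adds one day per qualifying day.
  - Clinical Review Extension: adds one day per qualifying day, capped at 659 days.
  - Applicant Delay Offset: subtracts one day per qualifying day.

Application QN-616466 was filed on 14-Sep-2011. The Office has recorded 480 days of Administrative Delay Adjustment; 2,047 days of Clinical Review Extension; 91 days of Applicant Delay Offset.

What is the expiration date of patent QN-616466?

Base term: filing date + 17 years → 14 September 2028.
Administrative Delay Adjustment: +480 days → 7 January 2030.
Clinical Review Extension: 2047 days claimed exceeds the 659-day cap, so +659 days → 28 October 2031.
Applicant Delay Offset: −91 days → 29 July 2031.

July 29, 2031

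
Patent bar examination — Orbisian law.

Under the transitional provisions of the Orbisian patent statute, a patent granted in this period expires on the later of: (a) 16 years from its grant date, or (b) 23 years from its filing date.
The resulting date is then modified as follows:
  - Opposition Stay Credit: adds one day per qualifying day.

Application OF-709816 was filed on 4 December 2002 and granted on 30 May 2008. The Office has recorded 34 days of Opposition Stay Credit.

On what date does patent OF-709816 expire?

2026-01-07

(a) grant + 16 years → 30 May 2024.
(b) filing + 23 years → 4 December 2025.
Later of the two: 4 December 2025.
Opposition Stay Credit: +34 days → 7 January 2026.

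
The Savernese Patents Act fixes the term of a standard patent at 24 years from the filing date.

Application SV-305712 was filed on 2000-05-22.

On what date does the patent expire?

2024-05-22

Filing date + 24 years → 22 May 2024.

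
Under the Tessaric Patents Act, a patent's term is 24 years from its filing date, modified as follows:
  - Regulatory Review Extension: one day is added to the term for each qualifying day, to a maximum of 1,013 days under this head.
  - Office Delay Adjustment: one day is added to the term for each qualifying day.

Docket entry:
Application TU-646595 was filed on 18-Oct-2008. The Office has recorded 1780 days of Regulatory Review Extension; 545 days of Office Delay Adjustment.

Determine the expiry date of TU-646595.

Base term: filing date + 24 years → 18 October 2032.
Regulatory Review Extension: 1780 days claimed exceeds the 1013-day cap, so +1013 days → 28 July 2035.
Office Delay Adjustment: +545 days → 23 January 2037.

January 23, 2037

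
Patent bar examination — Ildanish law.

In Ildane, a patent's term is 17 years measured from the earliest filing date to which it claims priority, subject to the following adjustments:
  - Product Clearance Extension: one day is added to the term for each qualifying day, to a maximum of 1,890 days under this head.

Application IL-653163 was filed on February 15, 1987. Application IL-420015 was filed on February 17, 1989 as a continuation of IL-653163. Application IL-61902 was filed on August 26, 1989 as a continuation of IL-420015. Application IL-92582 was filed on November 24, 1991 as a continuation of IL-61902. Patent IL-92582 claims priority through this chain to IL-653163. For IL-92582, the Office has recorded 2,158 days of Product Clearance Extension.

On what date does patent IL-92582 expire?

April 19, 2009

Earliest priority filing: 15 February 1987.
Base term: 15 February 1987 + 17 years → 15 February 2004.
Product Clearance Extension: 2158 days claimed exceeds the 1890-day cap, so +1890 days → 19 April 2009.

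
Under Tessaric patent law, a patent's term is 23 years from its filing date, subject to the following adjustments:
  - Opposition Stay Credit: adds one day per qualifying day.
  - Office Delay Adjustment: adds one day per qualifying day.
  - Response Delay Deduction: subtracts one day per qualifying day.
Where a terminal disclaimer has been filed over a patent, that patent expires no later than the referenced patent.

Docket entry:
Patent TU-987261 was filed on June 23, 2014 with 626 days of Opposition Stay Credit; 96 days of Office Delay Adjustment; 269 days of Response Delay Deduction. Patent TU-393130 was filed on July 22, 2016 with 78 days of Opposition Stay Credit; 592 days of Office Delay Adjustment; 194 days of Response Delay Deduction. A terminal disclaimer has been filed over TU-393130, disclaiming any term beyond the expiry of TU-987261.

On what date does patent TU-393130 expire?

September 19, 2038

Natural term of TU-393130:
  Base: filing + 23 years → 22 July 2039.
  Opposition Stay Credit: +78 days → 8 October 2039.
  Office Delay Adjustment: +592 days → 22 May 2041.
  Response Delay Deduction: −194 days → 9 November 2040.
Expiry of referenced patent TU-987261:
  Base: filing + 23 years → 23 June 2037.
  Opposition Stay Credit: +626 days → 11 March 2039.
  Office Delay Adjustment: +96 days → 15 June 2039.
  Response Delay Deduction: −269 days → 19 September 2038.
Terminal disclaimer: TU-393130 expires on the earlier of 9 November 2040 and 19 September 2038.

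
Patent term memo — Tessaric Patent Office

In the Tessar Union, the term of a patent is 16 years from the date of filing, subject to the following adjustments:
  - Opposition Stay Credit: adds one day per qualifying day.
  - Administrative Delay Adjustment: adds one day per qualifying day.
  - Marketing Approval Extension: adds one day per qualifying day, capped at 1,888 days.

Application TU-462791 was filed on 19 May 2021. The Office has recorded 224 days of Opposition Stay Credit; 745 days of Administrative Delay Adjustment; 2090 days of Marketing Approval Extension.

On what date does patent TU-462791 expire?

Base term: filing date + 16 years → 19 May 2037.
Opposition Stay Credit: +224 days → 29 December 2037.
Administrative Delay Adjustment: +745 days → 13 January 2040.
Marketing Approval Extension: 2090 days claimed exceeds the 1888-day cap, so +1888 days → 15 March 2045.

2045-03-15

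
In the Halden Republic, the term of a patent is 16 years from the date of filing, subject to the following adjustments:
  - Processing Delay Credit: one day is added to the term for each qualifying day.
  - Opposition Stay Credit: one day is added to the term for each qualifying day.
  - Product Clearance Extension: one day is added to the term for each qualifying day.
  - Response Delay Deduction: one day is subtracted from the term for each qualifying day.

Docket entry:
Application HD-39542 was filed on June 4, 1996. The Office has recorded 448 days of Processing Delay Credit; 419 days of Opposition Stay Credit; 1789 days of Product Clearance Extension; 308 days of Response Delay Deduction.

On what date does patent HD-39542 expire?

2018-11-08

Base term: filing date + 16 years → 4 June 2012.
Processing Delay Credit: +448 days → 26 August 2013.
Opposition Stay Credit: +419 days → 19 October 2014.
Product Clearance Extension: +1789 days → 12 September 2019.
Response Delay Deduction: −308 days → 8 November 2018.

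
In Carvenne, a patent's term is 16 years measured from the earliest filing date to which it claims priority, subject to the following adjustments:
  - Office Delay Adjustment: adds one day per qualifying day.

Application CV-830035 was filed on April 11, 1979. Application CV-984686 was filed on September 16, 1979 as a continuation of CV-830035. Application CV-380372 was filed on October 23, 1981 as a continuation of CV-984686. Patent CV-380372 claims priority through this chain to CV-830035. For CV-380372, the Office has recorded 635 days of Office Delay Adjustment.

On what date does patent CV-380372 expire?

January 5, 1997

Earliest priority filing: 11 April 1979.
Base term: 11 April 1979 + 16 years → 11 April 1995.
Office Delay Adjustment: +635 days → 5 January 1997.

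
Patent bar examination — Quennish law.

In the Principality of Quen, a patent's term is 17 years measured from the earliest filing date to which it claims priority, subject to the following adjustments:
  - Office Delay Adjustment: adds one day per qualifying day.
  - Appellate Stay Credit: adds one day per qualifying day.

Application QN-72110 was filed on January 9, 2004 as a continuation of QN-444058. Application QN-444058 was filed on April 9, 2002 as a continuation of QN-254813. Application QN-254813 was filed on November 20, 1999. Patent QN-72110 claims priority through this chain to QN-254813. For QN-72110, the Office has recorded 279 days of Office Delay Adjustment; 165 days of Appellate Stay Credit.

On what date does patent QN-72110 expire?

Earliest priority filing: 20 November 1999.
Base term: 20 November 1999 + 17 years → 20 November 2016.
Office Delay Adjustment: +279 days → 26 August 2017.
Appellate Stay Credit: +165 days → 7 February 2018.

2018-02-07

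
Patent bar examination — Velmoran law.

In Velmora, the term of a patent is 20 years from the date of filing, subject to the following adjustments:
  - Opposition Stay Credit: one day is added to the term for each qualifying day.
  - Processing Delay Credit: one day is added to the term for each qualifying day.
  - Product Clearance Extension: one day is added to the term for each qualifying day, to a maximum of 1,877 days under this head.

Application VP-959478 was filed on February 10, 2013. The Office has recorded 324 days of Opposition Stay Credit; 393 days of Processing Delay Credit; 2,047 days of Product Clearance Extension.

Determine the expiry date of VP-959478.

Base term: filing date + 20 years → 10 February 2033.
Opposition Stay Credit: +324 days → 31 December 2033.
Processing Delay Credit: +393 days → 28 January 2035.
Product Clearance Extension: 2047 days claimed exceeds the 1877-day cap, so +1877 days → 19 March 2040.

2040-03-19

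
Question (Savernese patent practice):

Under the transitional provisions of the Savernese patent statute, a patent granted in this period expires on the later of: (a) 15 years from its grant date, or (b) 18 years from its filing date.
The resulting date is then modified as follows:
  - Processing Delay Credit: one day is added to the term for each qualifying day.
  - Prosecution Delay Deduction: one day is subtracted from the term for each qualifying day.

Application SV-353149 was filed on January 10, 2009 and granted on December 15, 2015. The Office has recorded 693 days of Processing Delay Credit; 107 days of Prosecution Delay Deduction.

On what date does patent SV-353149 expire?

July 23, 2032

(a) grant + 15 years → 15 December 2030.
(b) filing + 18 years → 10 January 2027.
Later of the two: 15 December 2030.
Processing Delay Credit: +693 days → 7 November 2032.
Prosecution Delay Deduction: −107 days → 23 July 2032.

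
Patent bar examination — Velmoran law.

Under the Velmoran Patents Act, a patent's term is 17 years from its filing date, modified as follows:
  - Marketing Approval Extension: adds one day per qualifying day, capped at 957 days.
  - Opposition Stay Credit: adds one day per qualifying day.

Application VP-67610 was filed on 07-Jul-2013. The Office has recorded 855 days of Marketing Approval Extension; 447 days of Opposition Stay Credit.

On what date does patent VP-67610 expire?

January 29, 2034

Base term: filing date + 17 years → 7 July 2030.
Marketing Approval Extension: 855 days (within the 957-day cap) → +855 days → 8 November 2032.
Opposition Stay Credit: +447 days → 29 January 2034.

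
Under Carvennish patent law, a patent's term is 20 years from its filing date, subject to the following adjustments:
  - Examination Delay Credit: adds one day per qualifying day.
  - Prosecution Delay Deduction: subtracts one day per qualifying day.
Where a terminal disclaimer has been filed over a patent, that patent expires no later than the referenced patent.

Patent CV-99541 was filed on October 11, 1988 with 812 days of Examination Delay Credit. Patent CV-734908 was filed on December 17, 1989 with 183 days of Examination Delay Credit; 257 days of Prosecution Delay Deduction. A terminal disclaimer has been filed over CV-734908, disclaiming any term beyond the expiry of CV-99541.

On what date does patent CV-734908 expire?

Natural term of CV-734908:
  Base: filing + 20 years → 17 December 2009.
  Examination Delay Credit: +183 days → 18 June 2010.
  Prosecution Delay Deduction: −257 days → 4 October 2009.
Expiry of referenced patent CV-99541:
  Base: filing + 20 years → 11 October 2008.
  Examination Delay Credit: +812 days → 1 January 2011.
Terminal disclaimer: CV-734908 expires on the earlier of 4 October 2009 and 1 January 2011.

October 4, 2009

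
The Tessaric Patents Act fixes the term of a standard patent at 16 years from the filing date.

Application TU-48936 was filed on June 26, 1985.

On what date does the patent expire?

Filing date + 16 years → 26 June 2001.

June 26, 2001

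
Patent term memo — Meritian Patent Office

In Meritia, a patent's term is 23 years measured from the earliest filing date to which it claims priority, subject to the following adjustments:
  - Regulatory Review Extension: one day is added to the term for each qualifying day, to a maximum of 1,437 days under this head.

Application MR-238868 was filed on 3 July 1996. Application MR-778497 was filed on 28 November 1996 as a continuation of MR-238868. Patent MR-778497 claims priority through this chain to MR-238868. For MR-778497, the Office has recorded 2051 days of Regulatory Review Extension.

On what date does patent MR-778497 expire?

June 9, 2023

Earliest priority filing: 3 July 1996.
Base term: 3 July 1996 + 23 years → 3 July 2019.
Regulatory Review Extension: 2051 days claimed exceeds the 1437-day cap, so +1437 days → 9 June 2023.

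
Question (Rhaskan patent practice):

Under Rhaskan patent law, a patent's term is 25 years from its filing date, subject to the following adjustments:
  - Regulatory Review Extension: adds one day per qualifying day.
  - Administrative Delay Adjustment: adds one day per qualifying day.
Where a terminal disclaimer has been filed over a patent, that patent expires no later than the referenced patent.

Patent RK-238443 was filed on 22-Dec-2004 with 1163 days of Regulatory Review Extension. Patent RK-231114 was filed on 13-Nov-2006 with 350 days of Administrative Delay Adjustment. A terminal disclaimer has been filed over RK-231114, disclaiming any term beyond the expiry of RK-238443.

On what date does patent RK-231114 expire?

October 28, 2032

Natural term of RK-231114:
  Base: filing + 25 years → 13 November 2031.
  Administrative Delay Adjustment: +350 days → 28 October 2032.
Expiry of referenced patent RK-238443:
  Base: filing + 25 years → 22 December 2029.
  Regulatory Review Extension: +1163 days → 27 February 2033.
Terminal disclaimer: RK-231114 expires on the earlier of 28 October 2032 and 27 February 2033.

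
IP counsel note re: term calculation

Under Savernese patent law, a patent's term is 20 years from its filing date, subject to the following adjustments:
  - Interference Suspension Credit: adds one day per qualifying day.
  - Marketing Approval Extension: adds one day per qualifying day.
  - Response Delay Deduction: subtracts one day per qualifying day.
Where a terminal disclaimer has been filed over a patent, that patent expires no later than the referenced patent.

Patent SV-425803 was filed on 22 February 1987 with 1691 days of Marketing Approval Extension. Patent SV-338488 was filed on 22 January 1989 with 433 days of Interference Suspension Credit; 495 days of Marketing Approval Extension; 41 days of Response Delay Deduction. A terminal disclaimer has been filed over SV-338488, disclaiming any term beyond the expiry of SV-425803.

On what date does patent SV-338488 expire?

Natural term of SV-338488:
  Base: filing + 20 years → 22 January 2009.
  Interference Suspension Credit: +433 days → 31 March 2010.
  Marketing Approval Extension: +495 days → 8 August 2011.
  Response Delay Deduction: −41 days → 28 June 2011.
Expiry of referenced patent SV-425803:
  Base: filing + 20 years → 22 February 2007.
  Marketing Approval Extension: +1691 days → 10 October 2011.
Terminal disclaimer: SV-338488 expires on the earlier of 28 June 2011 and 10 October 2011.

June 28, 2011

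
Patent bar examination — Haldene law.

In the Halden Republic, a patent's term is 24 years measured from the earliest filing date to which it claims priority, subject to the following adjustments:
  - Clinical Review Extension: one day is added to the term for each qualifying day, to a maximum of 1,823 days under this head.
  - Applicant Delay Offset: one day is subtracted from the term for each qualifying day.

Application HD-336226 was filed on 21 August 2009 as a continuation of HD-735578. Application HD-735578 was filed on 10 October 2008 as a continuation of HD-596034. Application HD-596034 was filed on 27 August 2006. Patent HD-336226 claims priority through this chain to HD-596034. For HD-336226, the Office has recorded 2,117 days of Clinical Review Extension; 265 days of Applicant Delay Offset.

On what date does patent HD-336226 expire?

Earliest priority filing: 27 August 2006.
Base term: 27 August 2006 + 24 years → 27 August 2030.
Clinical Review Extension: 2117 days claimed exceeds the 1823-day cap, so +1823 days → 24 August 2035.
Applicant Delay Offset: −265 days → 2 December 2034.

2034-12-02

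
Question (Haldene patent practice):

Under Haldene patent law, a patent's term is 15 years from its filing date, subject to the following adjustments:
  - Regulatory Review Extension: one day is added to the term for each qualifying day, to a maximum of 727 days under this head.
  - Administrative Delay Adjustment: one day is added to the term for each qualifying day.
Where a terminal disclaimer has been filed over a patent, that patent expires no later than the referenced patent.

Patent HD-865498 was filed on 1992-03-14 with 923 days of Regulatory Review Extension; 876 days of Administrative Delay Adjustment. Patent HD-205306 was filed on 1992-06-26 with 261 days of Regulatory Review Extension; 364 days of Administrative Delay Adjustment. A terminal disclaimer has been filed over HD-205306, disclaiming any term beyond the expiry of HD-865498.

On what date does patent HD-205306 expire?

March 12, 2009

Natural term of HD-205306:
  Base: filing + 15 years → 26 June 2007.
  Regulatory Review Extension: 261 days (within the 727-day cap) → +261 days → 13 March 2008.
  Administrative Delay Adjustment: +364 days → 12 March 2009.
Expiry of referenced patent HD-865498:
  Base: filing + 15 years → 14 March 2007.
  Regulatory Review Extension: 923 days claimed exceeds the 727-day cap, so +727 days → 10 March 2009.
  Administrative Delay Adjustment: +876 days → 3 August 2011.
Terminal disclaimer: HD-205306 expires on the earlier of 12 March 2009 and 3 August 2011.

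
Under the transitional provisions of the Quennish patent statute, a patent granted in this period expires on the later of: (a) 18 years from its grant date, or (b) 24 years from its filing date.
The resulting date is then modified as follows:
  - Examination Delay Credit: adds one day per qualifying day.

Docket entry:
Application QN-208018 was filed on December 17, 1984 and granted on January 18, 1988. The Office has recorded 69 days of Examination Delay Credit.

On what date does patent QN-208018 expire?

(a) grant + 18 years → 18 January 2006.
(b) filing + 24 years → 17 December 2008.
Later of the two: 17 December 2008.
Examination Delay Credit: +69 days → 24 February 2009.

2009-02-24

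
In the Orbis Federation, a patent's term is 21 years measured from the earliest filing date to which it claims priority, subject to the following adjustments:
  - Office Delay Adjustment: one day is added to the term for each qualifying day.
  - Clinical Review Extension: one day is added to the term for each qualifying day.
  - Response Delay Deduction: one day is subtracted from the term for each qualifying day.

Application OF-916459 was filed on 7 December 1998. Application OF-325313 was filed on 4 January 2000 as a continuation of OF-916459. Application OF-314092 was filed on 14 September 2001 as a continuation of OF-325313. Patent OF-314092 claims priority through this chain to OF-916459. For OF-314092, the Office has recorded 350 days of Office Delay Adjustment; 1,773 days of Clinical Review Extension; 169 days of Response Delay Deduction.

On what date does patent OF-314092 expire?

April 13, 2025

Earliest priority filing: 7 December 1998.
Base term: 7 December 1998 + 21 years → 7 December 2019.
Office Delay Adjustment: +350 days → 21 November 2020.
Clinical Review Extension: +1773 days → 29 September 2025.
Response Delay Deduction: −169 days → 13 April 2025.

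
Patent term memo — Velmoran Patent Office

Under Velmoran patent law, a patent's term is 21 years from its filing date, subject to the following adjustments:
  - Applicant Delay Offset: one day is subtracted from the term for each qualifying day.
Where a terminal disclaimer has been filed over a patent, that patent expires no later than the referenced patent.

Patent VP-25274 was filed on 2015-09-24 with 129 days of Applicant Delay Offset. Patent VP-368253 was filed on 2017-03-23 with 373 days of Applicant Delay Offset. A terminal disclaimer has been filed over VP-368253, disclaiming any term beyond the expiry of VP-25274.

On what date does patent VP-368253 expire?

Natural term of VP-368253:
  Base: filing + 21 years → 23 March 2038.
  Applicant Delay Offset: −373 days → 15 March 2037.
Expiry of referenced patent VP-25274:
  Base: filing + 21 years → 24 September 2036.
  Applicant Delay Offset: −129 days → 18 May 2036.
Terminal disclaimer: VP-368253 expires on the earlier of 15 March 2037 and 18 May 2036.

2036-05-18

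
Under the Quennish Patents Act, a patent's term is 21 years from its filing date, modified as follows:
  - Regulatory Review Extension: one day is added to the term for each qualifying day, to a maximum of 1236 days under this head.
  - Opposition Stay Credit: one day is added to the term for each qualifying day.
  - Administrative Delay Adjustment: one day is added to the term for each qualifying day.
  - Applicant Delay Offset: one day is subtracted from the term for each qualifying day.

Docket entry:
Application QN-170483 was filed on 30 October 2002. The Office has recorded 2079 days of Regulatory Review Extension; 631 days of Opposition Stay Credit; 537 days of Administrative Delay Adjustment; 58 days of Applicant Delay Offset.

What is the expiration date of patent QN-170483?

April 2, 2030

Base term: filing date + 21 years → 30 October 2023.
Regulatory Review Extension: 2079 days claimed exceeds the 1236-day cap, so +1236 days → 19 March 2027.
Opposition Stay Credit: +631 days → 9 December 2028.
Administrative Delay Adjustment: +537 days → 30 May 2030.
Applicant Delay Offset: −58 days → 2 April 2030.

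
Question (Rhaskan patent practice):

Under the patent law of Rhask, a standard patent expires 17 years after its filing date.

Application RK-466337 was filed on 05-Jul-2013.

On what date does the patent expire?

July 5, 2030

Filing date + 17 years → 5 July 2030.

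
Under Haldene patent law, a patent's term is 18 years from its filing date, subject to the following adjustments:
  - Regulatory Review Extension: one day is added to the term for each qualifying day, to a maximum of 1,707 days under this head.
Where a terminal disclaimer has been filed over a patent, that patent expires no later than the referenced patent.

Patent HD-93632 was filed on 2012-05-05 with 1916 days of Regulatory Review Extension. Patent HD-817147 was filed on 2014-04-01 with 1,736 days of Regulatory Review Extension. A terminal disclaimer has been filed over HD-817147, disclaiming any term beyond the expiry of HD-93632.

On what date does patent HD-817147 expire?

Natural term of HD-817147:
  Base: filing + 18 years → 1 April 2032.
  Regulatory Review Extension: 1736 days claimed exceeds the 1707-day cap, so +1707 days → 3 December 2036.
Expiry of referenced patent HD-93632:
  Base: filing + 18 years → 5 May 2030.
  Regulatory Review Extension: 1916 days claimed exceeds the 1707-day cap, so +1707 days → 6 January 2035.
Terminal disclaimer: HD-817147 expires on the earlier of 3 December 2036 and 6 January 2035.

January 6, 2035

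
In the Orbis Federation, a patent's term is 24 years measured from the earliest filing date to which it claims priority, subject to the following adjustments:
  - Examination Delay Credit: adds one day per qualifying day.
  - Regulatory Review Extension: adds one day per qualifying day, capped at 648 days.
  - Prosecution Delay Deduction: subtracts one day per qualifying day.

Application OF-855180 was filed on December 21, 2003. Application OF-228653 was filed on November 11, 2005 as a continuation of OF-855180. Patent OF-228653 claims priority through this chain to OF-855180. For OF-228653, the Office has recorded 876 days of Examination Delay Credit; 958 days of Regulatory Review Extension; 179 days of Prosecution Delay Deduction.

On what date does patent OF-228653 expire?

2031-08-27

Earliest priority filing: 21 December 2003.
Base term: 21 December 2003 + 24 years → 21 December 2027.
Examination Delay Credit: +876 days → 15 May 2030.
Regulatory Review Extension: 958 days claimed exceeds the 648-day cap, so +648 days → 22 February 2032.
Prosecution Delay Deduction: −179 days → 27 August 2031.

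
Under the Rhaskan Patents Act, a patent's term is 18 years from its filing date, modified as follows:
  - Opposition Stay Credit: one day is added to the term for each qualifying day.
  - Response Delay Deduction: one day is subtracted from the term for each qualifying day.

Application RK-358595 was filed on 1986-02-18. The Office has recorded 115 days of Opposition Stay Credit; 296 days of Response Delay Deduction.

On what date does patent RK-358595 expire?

2003-08-21

Base term: filing date + 18 years → 18 February 2004.
Opposition Stay Credit: +115 days → 12 June 2004.
Response Delay Deduction: −296 days → 21 August 2003.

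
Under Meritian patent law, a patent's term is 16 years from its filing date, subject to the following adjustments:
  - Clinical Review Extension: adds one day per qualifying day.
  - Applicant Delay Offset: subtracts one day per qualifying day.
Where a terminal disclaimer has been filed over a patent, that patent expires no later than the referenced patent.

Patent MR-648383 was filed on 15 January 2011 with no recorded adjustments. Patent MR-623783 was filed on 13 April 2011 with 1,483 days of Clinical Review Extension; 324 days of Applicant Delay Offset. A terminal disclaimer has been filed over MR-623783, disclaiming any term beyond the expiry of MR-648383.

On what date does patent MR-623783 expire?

January 15, 2027

Natural term of MR-623783:
  Base: filing + 16 years → 13 April 2027.
  Clinical Review Extension: +1483 days → 5 May 2031.
  Applicant Delay Offset: −324 days → 15 June 2030.
Expiry of referenced patent MR-648383:
  Base: filing + 16 years → 15 January 2027.
Terminal disclaimer: MR-623783 expires on the earlier of 15 June 2030 and 15 January 2027.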